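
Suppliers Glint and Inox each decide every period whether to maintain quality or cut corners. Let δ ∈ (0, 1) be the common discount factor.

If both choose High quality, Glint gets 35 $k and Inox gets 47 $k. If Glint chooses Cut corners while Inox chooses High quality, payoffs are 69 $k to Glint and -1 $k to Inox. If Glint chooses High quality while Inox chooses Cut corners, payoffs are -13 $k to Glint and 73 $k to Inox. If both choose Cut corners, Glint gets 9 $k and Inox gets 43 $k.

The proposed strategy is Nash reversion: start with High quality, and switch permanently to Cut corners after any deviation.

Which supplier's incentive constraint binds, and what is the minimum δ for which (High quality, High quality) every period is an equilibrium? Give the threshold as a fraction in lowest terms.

For Glint: deviation gain 69−35 = 34, per-period punishment loss 35−9 = 26. IC gives δ ≥ 34/60 = 17/30.
For Inox: gain 26, loss 4 per period, so δ ≥ 26/30 = 13/15.
The tighter constraint is Inox's, so cooperation needs δ ≥ 13/15.

Inox; δ ≥ 13/15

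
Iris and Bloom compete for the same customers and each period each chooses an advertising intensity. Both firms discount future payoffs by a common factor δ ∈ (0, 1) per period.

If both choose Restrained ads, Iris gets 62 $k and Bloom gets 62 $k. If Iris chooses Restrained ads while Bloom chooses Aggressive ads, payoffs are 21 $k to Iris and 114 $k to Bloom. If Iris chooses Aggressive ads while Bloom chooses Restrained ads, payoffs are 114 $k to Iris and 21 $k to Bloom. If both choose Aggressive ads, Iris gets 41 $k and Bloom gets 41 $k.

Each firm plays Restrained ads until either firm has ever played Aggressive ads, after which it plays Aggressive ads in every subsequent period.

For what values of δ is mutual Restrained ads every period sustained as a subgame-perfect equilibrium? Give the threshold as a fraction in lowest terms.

52/73

62/(1−δ) ≥ 114 + 41δ/(1−δ)
62 ≥ 114 − 73δ
δ ≥ 52/73.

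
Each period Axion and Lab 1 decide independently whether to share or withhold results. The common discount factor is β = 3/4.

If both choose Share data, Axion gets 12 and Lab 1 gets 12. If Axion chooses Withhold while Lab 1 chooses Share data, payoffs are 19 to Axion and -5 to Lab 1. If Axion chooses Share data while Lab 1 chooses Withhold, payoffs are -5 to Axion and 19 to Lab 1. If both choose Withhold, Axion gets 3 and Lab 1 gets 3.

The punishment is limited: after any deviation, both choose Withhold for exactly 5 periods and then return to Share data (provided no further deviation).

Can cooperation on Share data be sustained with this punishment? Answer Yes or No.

Yes

IC: β+…+β^5 ≥ (19−12)/(12−3) = 7/9.
At β = 3/4: partial sum = 2.2881 ≥ 0.7778. Cooperation sustainable.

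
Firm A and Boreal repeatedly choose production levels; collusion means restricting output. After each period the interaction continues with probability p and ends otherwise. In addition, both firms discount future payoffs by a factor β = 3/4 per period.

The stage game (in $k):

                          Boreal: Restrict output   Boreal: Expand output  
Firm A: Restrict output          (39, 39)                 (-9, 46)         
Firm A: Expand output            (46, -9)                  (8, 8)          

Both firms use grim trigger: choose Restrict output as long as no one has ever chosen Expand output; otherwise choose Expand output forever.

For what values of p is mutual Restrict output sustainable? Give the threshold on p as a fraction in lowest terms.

14/57

Expected continuation weight on next period's payoff is β·p = 3/4·p, which plays the role of the discount factor.
Cooperation requires 3/4·p ≥ (46−39)/(46−8) = 7/38, hence p ≥ 14/57.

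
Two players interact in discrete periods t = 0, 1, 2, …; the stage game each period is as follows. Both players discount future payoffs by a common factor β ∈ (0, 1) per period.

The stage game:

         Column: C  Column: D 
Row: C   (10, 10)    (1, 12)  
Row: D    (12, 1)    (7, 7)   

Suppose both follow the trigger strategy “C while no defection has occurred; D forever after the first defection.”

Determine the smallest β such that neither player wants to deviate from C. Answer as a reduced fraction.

One-period gain from deviating is 12 − 10 = 2. The loss is 10 − 7 = 3 in every subsequent period, with present value 3·β/(1−β).
Deviation is unprofitable when 3·β/(1−β) ≥ 2, i.e. β/(1−β) ≥ 2/3.
Equivalently β ≥ 2/(2+3) = 2/5.

2/5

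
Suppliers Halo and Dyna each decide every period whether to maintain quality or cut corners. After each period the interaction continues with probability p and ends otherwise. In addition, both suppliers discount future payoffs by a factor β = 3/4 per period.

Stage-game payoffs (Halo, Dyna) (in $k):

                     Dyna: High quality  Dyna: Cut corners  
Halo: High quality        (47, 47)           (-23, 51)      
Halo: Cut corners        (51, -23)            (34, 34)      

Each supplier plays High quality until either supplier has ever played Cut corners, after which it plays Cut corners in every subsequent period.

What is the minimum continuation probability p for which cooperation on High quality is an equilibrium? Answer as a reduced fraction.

Expected continuation weight on next period's payoff is β·p = 3/4·p, which plays the role of the discount factor.
Cooperation requires 3/4·p ≥ (51−47)/(51−34) = 4/17, hence p ≥ 16/51.

16/51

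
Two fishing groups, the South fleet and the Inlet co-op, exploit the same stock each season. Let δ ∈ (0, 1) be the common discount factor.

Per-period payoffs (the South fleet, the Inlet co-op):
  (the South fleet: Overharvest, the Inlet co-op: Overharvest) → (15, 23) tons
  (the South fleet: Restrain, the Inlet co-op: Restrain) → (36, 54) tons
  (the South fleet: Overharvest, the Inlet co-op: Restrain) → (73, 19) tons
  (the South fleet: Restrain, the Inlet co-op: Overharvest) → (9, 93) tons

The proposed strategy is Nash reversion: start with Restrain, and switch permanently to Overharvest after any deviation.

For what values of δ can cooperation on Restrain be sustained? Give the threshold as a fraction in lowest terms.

the South fleet: cooperation gives 36 each period; deviation gives 73 once then 15 forever.
  36/(1−δ) ≥ 73 + 15δ/(1−δ) ⇒ δ ≥ 37/58.
the Inlet co-op: cooperation gives 54 each period; deviation gives 93 once then 23 forever.
  δ ≥ 39/70.
Both must hold, so the binding constraint is the South fleet's: δ ≥ 37/58.

37/58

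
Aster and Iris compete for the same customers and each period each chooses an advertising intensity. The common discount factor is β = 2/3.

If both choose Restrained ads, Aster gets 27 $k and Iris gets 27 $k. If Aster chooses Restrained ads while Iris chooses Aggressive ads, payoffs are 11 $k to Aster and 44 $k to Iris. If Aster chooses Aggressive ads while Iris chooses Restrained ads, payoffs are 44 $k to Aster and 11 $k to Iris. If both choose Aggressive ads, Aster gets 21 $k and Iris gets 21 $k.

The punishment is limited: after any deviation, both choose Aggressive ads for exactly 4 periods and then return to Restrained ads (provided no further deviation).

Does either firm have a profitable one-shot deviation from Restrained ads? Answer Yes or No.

Yes

A one-shot deviation gives 44 now, then 21 for 4 periods, then back to 27.
Gain from deviating: (44−27) today; loss: (27−21) in each of the next 4 periods.
No-deviation condition: (27−21)(β+…+β^4) ≥ 44−27, i.e. β+…+β^4 ≥ 17/6.
At β = 2/3: β+…+β^4 = 1.6049 < 2.8333.
So cooperation is not sustainable.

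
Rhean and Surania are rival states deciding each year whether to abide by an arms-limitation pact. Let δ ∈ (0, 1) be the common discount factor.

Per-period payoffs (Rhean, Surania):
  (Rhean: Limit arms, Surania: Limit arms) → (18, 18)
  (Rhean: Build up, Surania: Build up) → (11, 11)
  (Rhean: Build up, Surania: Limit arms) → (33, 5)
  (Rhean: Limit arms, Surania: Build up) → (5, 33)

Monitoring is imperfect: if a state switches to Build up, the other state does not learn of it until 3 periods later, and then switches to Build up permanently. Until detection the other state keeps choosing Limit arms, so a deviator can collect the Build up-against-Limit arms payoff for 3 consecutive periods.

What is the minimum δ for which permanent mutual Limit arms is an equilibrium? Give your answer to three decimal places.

Deviating for the 3 undetected periods gains 33−18 = 15 per period over cooperation, then loses 18−11 = 7 per period forever once punishment starts.
Gain: 15(1 + δ + … + δ^2); loss: 7·δ^3/(1−δ).
No profitable deviation ⇔ 15(1−δ^3) ≤ 7·δ^3, i.e. δ^3 ≥ 15/(15+7) = 15/22.
Hence δ ≥ (15/22)^(1/3) ≈ 0.880.

0.880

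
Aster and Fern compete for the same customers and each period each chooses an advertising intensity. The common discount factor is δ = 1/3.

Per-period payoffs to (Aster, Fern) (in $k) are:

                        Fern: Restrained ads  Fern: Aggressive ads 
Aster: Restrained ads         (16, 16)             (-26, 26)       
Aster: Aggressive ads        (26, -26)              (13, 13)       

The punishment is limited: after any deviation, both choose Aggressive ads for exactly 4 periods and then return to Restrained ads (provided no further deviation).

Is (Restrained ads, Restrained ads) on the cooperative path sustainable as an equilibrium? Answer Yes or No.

No

IC: δ+…+δ^4 ≥ (26−16)/(16−13) = 10/3.
At δ = 1/3: partial sum = 0.4938 < 3.3333. Cooperation not sustainable.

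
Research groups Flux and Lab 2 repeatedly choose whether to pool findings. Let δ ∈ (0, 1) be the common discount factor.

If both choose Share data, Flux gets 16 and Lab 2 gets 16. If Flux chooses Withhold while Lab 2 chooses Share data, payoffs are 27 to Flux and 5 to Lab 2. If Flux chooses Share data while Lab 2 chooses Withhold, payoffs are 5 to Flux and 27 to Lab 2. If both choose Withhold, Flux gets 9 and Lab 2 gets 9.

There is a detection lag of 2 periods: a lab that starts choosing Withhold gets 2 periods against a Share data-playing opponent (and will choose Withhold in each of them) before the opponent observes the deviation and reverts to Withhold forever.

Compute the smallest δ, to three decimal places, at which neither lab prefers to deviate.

0.782

Deviating for the 2 undetected periods gains 27−16 = 11 per period over cooperation, then loses 16−9 = 7 per period forever once punishment starts.
Gain: 11(1 + δ + … + δ^1); loss: 7·δ^2/(1−δ).
No profitable deviation ⇔ 11(1−δ^2) ≤ 7·δ^2, i.e. δ^2 ≥ 11/(11+7) = 11/18.
Hence δ ≥ (11/18)^(1/2) ≈ 0.782.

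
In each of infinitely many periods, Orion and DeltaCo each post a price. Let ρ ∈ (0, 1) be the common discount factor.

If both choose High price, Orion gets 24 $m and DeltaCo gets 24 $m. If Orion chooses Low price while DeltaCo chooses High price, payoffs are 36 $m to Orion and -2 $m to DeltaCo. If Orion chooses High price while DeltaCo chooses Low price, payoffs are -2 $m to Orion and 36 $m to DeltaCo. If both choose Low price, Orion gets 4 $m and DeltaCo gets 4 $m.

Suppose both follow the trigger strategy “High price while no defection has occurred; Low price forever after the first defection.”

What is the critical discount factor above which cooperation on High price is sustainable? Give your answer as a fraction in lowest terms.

One-period gain from deviating is 36 − 24 = 12. The loss is 24 − 4 = 20 in every subsequent period, with present value 20·ρ/(1−ρ).
Deviation is unprofitable when 20·ρ/(1−ρ) ≥ 12, i.e. ρ/(1−ρ) ≥ 3/5.
Equivalently ρ ≥ 12/(12+20) = 3/8.

3/8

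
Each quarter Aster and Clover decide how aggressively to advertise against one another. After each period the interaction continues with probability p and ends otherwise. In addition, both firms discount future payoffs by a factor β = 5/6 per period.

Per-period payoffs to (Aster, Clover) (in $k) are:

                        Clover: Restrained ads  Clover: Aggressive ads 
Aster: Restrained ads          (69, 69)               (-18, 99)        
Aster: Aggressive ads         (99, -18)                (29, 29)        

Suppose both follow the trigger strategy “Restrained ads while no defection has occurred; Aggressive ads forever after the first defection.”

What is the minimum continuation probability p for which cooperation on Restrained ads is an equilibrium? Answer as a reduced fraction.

18/35

Expected continuation weight on next period's payoff is β·p = 5/6·p, which plays the role of the discount factor.
Cooperation requires 5/6·p ≥ (99−69)/(99−29) = 3/7, hence p ≥ 18/35.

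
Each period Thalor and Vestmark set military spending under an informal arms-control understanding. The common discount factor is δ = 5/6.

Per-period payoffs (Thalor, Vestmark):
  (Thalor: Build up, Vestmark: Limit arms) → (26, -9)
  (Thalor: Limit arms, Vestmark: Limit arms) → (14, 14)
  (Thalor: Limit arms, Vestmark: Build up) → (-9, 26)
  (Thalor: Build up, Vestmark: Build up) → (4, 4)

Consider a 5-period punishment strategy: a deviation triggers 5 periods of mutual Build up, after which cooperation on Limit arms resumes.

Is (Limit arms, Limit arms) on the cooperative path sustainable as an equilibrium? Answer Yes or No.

Comparing payoff streams over the 6 periods until play realigns: cooperate → 14(1+δ+…+δ^5); deviate → 26 + 4(δ+…+δ^5).
Cooperation is sustained iff (14−4)(δ+…+δ^5) ≥ 26−14.
δ+…+δ^5 = 5/6·(1−(5/6)^5)/(1−5/6) = 2.9906, and (26−14)/(14−4) = 1.2000.
2.9906 ≥ 1.2000, so cooperation is sustainable.

Yes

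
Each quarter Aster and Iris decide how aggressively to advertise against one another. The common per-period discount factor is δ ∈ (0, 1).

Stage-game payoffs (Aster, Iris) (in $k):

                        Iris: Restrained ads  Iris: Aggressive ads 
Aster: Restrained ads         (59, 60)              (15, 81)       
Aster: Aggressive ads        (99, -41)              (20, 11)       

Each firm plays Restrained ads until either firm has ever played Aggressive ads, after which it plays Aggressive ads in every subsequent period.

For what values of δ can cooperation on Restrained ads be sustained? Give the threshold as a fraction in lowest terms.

40/79

For Aster: deviation gain 99−59 = 40, per-period punishment loss 59−20 = 39. IC gives δ ≥ 40/79.
For Iris: gain 21, loss 49 per period, so δ ≥ 21/70 = 3/10.
The tighter constraint is Aster's, so cooperation needs δ ≥ 40/79.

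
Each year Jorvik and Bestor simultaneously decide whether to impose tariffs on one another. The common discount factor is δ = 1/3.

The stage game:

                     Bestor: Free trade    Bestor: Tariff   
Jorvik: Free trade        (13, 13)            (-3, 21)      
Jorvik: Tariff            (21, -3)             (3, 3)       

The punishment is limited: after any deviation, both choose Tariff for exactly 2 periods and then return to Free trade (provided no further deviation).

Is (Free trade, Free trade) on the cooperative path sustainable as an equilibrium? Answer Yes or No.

No

Comparing payoff streams over the 3 periods until play realigns: cooperate → 13(1+δ+…+δ^2); deviate → 21 + 3(δ+…+δ^2).
Cooperation is sustained iff (13−3)(δ+…+δ^2) ≥ 21−13.
δ+…+δ^2 = 1/3·(1−(1/3)^2)/(1−1/3) = 0.4444, and (21−13)/(13−3) = 0.8000.
0.4444 < 0.8000, so cooperation is not sustainable.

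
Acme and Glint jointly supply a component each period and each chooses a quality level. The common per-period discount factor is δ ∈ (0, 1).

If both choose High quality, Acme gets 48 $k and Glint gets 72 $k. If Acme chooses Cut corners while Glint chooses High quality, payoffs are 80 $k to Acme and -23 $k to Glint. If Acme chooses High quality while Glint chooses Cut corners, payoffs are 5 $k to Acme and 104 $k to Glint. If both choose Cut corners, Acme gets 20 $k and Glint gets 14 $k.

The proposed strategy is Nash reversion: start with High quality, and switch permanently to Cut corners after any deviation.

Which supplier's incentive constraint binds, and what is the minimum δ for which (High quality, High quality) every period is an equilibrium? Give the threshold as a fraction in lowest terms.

Acme; δ ≥ 8/15

Acme: cooperation gives 48 each period; deviation gives 80 once then 20 forever.
  48/(1−δ) ≥ 80 + 20δ/(1−δ) ⇒ δ ≥ 32/60 = 8/15.
Glint: cooperation gives 72 each period; deviation gives 104 once then 14 forever.
  δ ≥ 32/90 = 16/45.
Both must hold, so the binding constraint is Acme's: δ ≥ 8/15.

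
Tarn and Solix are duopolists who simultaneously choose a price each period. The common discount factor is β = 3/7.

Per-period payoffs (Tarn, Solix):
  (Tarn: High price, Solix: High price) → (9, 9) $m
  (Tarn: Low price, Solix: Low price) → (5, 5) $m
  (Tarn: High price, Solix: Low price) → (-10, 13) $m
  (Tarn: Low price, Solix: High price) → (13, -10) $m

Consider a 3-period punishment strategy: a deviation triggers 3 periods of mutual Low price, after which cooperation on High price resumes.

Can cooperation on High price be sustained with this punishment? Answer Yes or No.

No

A one-shot deviation gives 13 now, then 5 for 3 periods, then back to 9.
Gain from deviating: (13−9) today; loss: (9−5) in each of the next 3 periods.
No-deviation condition: (9−5)(β+…+β^3) ≥ 13−9, i.e. β+…+β^3 ≥ 1.
At β = 3/7: β+…+β^3 = 0.6910 < 1.0000.
So cooperation is not sustainable.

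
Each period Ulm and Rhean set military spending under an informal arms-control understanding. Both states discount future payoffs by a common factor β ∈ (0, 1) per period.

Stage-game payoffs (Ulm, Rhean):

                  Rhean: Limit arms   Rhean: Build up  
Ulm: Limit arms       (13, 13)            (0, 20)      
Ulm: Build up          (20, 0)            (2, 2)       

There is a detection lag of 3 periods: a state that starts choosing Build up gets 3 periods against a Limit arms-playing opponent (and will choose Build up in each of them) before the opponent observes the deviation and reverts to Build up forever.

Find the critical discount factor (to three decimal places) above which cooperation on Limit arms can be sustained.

Deviating for the 3 undetected periods gains 20−13 = 7 per period over cooperation, then loses 13−2 = 11 per period forever once punishment starts.
Gain: 7(1 + β + … + β^2); loss: 11·β^3/(1−β).
No profitable deviation ⇔ 7(1−β^3) ≤ 11·β^3, i.e. β^3 ≥ 7/(7+11) = 7/18.
Hence β ≥ (7/18)^(1/3) ≈ 0.730.

0.730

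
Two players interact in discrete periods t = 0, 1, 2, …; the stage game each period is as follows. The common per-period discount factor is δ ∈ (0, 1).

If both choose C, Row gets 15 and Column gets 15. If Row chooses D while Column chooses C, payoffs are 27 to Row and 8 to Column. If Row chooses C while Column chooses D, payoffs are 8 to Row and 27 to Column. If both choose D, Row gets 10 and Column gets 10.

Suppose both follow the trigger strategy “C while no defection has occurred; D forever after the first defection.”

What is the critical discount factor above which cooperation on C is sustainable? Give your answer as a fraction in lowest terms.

12/17

Under grim trigger the critical discount factor is (T−C)/(T−P) with T = 27, C = 15, P = 10.
δ* = (27−15)/(27−10) = 12/17.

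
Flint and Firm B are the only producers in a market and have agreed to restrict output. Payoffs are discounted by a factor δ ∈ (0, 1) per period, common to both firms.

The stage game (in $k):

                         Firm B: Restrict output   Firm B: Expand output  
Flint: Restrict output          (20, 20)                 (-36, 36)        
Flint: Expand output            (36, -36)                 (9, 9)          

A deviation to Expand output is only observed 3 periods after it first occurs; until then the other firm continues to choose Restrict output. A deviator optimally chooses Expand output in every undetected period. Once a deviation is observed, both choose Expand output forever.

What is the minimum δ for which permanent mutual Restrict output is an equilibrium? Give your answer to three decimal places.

A deviator earns 36 for 3 periods, then 9 forever; cooperating earns 20 forever. Multiplying the IC by (1−δ):
20 ≥ 36(1−δ^3) + 9δ^3, so 27·δ^3 ≥ 16 and δ^3 ≥ 16/27.
δ ≥ (16/27)^(1/3) ≈ 0.840.

0.840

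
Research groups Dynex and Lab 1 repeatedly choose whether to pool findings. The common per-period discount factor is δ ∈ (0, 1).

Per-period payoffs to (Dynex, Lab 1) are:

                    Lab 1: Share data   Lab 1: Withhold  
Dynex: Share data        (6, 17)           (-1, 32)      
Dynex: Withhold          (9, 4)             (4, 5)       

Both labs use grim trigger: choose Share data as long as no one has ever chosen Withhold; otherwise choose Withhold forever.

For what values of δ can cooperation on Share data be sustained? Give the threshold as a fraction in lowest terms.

3/5

Dynex: cooperation gives 6 each period; deviation gives 9 once then 4 forever.
  6/(1−δ) ≥ 9 + 4δ/(1−δ) ⇒ δ ≥ 3/5.
Lab 1: cooperation gives 17 each period; deviation gives 32 once then 5 forever.
  δ ≥ 15/27 = 5/9.
Both must hold, so the binding constraint is Dynex's: δ ≥ 3/5.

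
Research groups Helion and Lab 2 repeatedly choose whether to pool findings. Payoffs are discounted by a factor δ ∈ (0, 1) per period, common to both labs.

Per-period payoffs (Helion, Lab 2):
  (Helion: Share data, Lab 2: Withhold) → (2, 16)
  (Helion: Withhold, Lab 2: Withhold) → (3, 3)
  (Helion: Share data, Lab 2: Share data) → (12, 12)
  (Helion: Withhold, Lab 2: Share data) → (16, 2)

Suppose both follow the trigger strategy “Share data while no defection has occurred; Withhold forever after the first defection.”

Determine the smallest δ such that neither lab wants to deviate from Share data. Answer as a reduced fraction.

Under grim trigger the critical discount factor is (T−C)/(T−P) with T = 16, C = 12, P = 3.
δ* = (16−12)/(16−3) = 4/13.

4/13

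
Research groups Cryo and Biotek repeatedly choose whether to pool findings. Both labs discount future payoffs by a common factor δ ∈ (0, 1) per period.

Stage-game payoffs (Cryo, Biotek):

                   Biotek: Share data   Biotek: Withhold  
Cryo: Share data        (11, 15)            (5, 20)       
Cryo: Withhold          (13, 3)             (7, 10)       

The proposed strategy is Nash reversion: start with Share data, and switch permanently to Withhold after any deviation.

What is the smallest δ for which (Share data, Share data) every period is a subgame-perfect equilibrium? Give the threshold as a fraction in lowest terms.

Cryo: cooperation gives 11 each period; deviation gives 13 once then 7 forever.
  11/(1−δ) ≥ 13 + 7δ/(1−δ) ⇒ δ ≥ 2/6 = 1/3.
Biotek: cooperation gives 15 each period; deviation gives 20 once then 10 forever.
  δ ≥ 5/10 = 1/2.
Both must hold, so the binding constraint is Biotek's: δ ≥ 1/2.

1/2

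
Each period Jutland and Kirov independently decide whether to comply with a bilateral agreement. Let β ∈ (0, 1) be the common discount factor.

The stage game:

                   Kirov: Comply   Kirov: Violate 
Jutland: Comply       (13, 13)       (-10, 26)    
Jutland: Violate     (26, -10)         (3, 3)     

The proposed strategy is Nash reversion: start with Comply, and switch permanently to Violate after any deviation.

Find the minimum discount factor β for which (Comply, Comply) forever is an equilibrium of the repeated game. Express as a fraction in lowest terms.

One-period gain from deviating is 26 − 13 = 13. The loss is 13 − 3 = 10 in every subsequent period, with present value 10·β/(1−β).
Deviation is unprofitable when 10·β/(1−β) ≥ 13, i.e. β/(1−β) ≥ 13/10.
Equivalently β ≥ 13/(13+10) = 13/23.

13/23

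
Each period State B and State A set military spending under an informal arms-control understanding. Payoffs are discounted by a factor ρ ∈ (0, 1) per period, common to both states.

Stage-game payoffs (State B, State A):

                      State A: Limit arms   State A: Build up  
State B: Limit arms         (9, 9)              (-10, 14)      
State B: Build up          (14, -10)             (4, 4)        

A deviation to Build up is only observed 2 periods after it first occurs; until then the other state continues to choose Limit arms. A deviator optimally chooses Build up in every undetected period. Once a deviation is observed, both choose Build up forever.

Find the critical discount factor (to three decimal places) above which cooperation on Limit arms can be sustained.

The best deviation is to choose Build up for all 2 undetected periods, earning 14 each, then 4 forever once detected.
Deviation value: 14(1−ρ^2)/(1−ρ) + 4ρ^2/(1−ρ); cooperation value: 9/(1−ρ).
IC: 9 ≥ 14(1−ρ^2) + 4ρ^2 = 14 − 10ρ^2.
So ρ^2 ≥ 5/10 = 1/2, giving ρ ≥ (1/2)^(1/2) ≈ 0.707.

0.707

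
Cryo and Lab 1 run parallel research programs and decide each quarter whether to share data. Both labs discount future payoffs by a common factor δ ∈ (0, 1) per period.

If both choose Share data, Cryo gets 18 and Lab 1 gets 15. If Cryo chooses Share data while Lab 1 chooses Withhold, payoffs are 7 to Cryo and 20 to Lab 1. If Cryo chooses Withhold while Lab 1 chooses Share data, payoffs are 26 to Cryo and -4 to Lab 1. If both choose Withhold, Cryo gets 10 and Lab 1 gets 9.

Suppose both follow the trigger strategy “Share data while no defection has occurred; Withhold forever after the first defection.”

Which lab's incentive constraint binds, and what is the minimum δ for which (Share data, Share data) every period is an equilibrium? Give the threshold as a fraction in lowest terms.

Cryo; δ ≥ 1/2

Cryo: cooperation gives 18 each period; deviation gives 26 once then 10 forever.
  18/(1−δ) ≥ 26 + 10δ/(1−δ) ⇒ δ ≥ 8/16 = 1/2.
Lab 1: cooperation gives 15 each period; deviation gives 20 once then 9 forever.
  δ ≥ 5/11.
Both must hold, so the binding constraint is Cryo's: δ ≥ 1/2.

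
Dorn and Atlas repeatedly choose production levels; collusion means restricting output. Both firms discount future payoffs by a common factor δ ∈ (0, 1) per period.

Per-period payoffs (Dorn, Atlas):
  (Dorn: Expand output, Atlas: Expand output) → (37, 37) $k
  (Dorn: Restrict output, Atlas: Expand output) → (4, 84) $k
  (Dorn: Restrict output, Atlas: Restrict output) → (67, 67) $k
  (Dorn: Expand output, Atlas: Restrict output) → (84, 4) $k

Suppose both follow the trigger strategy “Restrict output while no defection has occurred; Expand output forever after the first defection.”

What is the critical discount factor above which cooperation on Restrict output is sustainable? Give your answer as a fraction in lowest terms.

17/47

67/(1−δ) ≥ 84 + 37δ/(1−δ)
67 ≥ 84 − 47δ
δ ≥ 17/47.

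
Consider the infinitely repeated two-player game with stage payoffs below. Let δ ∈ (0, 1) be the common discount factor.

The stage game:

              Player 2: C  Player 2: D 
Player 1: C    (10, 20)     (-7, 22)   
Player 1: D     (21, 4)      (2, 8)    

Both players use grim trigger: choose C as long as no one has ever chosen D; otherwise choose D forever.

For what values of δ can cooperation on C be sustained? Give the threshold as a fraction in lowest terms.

Player 1: cooperation gives 10 each period; deviation gives 21 once then 2 forever.
  10/(1−δ) ≥ 21 + 2δ/(1−δ) ⇒ δ ≥ 11/19.
Player 2: cooperation gives 20 each period; deviation gives 22 once then 8 forever.
  δ ≥ 2/14 = 1/7.
Both must hold, so the binding constraint is Player 1's: δ ≥ 11/19.

11/19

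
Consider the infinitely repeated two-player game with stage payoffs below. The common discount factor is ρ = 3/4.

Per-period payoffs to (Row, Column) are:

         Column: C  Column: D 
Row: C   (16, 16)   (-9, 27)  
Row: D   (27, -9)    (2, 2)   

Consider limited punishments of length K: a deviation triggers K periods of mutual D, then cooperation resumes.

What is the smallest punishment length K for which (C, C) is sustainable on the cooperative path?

2

IC: ρ(1−ρ^K)/(1−ρ) ≥ (27−16)/(16−2) = 11/14.
With ρ = 3/4: need 1 − ρ^K ≥ 11/14·(1−3/4)/(3/4), i.e. ρ^K ≤ 0.7381.
Since (3/4)^1 = 0.7500 and (3/4)^2 = 0.5625, the smallest such K is 2.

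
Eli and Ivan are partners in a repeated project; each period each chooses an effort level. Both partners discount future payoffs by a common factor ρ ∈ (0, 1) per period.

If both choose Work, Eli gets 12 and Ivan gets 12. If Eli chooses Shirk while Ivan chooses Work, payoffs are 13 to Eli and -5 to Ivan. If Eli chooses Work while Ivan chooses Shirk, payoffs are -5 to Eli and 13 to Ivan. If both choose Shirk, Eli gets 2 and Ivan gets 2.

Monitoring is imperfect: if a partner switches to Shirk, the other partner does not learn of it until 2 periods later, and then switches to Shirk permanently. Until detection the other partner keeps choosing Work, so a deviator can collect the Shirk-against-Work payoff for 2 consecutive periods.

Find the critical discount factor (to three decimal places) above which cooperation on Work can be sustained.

0.302

A deviator earns 13 for 2 periods, then 2 forever; cooperating earns 12 forever. Multiplying the IC by (1−ρ):
12 ≥ 13(1−ρ^2) + 2ρ^2, so 11·ρ^2 ≥ 1 and ρ^2 ≥ 1/11.
ρ ≥ (1/11)^(1/2) ≈ 0.302.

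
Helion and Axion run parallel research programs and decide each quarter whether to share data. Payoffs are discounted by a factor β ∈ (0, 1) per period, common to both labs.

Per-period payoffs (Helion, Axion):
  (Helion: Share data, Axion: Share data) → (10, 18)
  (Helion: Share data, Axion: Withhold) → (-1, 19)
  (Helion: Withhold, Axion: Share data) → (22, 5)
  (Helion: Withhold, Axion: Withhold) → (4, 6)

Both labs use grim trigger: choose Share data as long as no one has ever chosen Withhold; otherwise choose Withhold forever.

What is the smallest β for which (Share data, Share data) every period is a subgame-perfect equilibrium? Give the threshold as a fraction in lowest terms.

For Helion: deviation gain 22−10 = 12, per-period punishment loss 10−4 = 6. IC gives β ≥ 12/18 = 2/3.
For Axion: gain 1, loss 12 per period, so β ≥ 1/13.
The tighter constraint is Helion's, so cooperation needs β ≥ 2/3.

2/3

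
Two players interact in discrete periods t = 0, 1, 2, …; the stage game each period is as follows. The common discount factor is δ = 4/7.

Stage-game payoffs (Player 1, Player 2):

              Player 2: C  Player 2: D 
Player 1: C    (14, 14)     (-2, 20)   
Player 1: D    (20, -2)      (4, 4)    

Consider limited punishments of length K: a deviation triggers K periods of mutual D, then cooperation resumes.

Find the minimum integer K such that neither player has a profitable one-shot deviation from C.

2

Need Σ_{k=1}^{K} δ^k ≥ (20−14)/(14−4) = 0.6000 at δ = 4/7.
At K = 1 the sum is 0.5714 < 0.6000; at K = 2 it is 0.8980 ≥ 0.6000.
So the minimum punishment length is K = 2.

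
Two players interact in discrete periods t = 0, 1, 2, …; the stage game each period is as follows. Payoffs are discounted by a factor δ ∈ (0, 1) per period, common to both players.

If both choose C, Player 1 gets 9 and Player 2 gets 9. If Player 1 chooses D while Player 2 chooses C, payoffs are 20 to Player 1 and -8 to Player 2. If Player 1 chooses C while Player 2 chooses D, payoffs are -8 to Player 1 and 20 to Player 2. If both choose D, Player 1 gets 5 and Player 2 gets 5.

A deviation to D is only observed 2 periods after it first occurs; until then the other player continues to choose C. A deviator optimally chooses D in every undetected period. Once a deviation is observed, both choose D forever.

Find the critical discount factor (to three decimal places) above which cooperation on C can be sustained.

The best deviation is to choose D for all 2 undetected periods, earning 20 each, then 5 forever once detected.
Deviation value: 20(1−δ^2)/(1−δ) + 5δ^2/(1−δ); cooperation value: 9/(1−δ).
IC: 9 ≥ 20(1−δ^2) + 5δ^2 = 20 − 15δ^2.
So δ^2 ≥ 11/15, giving δ ≥ (11/15)^(1/2) ≈ 0.856.

0.856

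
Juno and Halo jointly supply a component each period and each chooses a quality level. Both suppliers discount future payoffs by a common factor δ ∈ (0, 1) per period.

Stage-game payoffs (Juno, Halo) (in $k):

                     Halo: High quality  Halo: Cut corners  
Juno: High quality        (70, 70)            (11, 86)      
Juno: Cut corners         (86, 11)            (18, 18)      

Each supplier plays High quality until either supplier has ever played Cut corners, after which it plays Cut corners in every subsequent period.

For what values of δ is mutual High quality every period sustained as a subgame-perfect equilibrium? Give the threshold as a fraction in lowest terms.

Cooperation forever yields 70 each period: 70/(1−δ).
Deviating yields 86 once, then 18 forever: 86 + 18δ/(1−δ).
No profitable deviation requires 70/(1−δ) ≥ 86 + 18δ/(1−δ).
Multiplying by (1−δ): 70 ≥ 86(1−δ) + 18δ = 86 − 68δ.
So 68δ ≥ 16, i.e. δ ≥ 16/68 = 4/17.

4/17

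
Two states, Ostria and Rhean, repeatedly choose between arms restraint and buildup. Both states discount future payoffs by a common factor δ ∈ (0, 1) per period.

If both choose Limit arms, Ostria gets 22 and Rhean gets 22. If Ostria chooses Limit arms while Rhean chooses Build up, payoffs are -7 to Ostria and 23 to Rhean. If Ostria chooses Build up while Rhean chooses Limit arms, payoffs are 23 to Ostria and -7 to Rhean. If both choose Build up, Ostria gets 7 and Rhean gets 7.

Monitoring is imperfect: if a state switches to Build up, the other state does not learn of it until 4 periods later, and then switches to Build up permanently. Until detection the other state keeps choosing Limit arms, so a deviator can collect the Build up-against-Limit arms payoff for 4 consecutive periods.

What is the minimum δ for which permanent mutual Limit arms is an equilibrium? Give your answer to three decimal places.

A deviator earns 23 for 4 periods, then 7 forever; cooperating earns 22 forever. Multiplying the IC by (1−δ):
22 ≥ 23(1−δ^4) + 7δ^4, so 16·δ^4 ≥ 1 and δ^4 ≥ 1/16.
δ ≥ (1/16)^(1/4) ≈ 0.500.

0.500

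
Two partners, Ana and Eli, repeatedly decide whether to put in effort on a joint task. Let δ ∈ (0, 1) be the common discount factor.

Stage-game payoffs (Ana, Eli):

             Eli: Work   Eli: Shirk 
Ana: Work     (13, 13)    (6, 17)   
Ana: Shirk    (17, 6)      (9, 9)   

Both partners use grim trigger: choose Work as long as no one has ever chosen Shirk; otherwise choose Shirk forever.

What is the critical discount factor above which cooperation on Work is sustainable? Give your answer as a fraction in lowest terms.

One-period gain from deviating is 17 − 13 = 4. The loss is 13 − 9 = 4 in every subsequent period, with present value 4·δ/(1−δ).
Deviation is unprofitable when 4·δ/(1−δ) ≥ 4, i.e. δ/(1−δ) ≥ 1.
Equivalently δ ≥ 4/(4+4) = 1/2.

1/2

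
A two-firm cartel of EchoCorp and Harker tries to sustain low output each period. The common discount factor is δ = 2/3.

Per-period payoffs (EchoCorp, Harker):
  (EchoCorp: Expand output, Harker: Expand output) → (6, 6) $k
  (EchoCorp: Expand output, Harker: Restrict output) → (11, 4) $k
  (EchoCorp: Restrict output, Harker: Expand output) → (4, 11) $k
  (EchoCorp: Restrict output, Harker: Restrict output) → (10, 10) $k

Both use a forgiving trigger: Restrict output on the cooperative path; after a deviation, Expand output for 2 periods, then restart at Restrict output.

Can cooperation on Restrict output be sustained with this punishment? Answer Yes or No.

Yes

Comparing payoff streams over the 3 periods until play realigns: cooperate → 10(1+δ+…+δ^2); deviate → 11 + 6(δ+…+δ^2).
Cooperation is sustained iff (10−6)(δ+…+δ^2) ≥ 11−10.
δ+…+δ^2 = 2/3·(1−(2/3)^2)/(1−2/3) = 1.1111, and (11−10)/(10−6) = 0.2500.
1.1111 ≥ 0.2500, so cooperation is sustainable.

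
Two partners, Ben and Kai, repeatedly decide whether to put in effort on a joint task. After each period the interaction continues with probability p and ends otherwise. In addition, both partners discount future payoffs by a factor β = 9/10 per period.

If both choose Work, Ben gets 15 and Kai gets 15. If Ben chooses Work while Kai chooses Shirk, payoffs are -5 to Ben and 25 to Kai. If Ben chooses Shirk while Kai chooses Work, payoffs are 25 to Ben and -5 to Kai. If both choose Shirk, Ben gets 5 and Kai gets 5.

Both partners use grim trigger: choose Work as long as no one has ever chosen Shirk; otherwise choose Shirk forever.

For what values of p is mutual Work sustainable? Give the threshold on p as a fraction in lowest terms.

5/9

Expected continuation weight on next period's payoff is β·p = 9/10·p, which plays the role of the discount factor.
Cooperation requires 9/10·p ≥ (25−15)/(25−5) = 1/2, hence p ≥ 5/9.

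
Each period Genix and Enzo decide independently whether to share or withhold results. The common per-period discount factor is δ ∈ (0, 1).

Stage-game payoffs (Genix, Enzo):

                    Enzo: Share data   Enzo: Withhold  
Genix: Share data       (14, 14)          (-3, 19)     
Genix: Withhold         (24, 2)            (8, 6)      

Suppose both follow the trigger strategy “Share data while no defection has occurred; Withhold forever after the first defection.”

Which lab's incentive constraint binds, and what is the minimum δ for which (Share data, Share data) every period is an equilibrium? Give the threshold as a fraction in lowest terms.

Genix; δ ≥ 5/8

Genix: cooperation gives 14 each period; deviation gives 24 once then 8 forever.
  14/(1−δ) ≥ 24 + 8δ/(1−δ) ⇒ δ ≥ 10/16 = 5/8.
Enzo: cooperation gives 14 each period; deviation gives 19 once then 6 forever.
  δ ≥ 5/13.
Both must hold, so the binding constraint is Genix's: δ ≥ 5/8.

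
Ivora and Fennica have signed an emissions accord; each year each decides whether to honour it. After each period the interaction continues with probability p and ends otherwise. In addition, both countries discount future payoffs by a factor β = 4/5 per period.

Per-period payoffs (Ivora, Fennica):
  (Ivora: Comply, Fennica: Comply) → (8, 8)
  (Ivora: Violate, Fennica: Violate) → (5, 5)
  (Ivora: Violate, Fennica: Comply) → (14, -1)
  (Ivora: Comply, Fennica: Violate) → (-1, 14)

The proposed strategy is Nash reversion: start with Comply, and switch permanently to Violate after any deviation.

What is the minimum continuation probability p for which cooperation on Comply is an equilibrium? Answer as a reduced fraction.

Expected continuation weight on next period's payoff is β·p = 4/5·p, which plays the role of the discount factor.
Cooperation requires 4/5·p ≥ (14−8)/(14−5) = 2/3, hence p ≥ 5/6.

5/6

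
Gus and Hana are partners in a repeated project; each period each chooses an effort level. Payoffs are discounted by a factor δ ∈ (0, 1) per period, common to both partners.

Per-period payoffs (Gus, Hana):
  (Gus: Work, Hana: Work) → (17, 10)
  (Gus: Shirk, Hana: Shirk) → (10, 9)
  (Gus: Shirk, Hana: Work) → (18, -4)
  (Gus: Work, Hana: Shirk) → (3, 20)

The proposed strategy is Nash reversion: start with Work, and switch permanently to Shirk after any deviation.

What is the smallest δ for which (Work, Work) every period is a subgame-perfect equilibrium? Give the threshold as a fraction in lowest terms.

10/11

Gus's threshold: (18−17)/(18−10) = 1/8.
Hana's threshold: (20−10)/(20−9) = 10/11.
1/8 < 10/11, so Hana binds and δ* = 10/11.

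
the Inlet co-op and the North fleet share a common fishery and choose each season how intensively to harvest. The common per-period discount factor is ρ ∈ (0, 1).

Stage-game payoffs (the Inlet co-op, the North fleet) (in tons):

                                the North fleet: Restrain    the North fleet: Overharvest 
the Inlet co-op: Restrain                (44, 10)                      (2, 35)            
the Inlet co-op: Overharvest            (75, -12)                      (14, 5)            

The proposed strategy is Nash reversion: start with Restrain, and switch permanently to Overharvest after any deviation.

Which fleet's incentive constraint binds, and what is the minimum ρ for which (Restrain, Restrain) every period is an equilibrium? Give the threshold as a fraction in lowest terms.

the North fleet; ρ ≥ 5/6

the Inlet co-op: cooperation gives 44 each period; deviation gives 75 once then 14 forever.
  44/(1−ρ) ≥ 75 + 14ρ/(1−ρ) ⇒ ρ ≥ 31/61.
the North fleet: cooperation gives 10 each period; deviation gives 35 once then 5 forever.
  ρ ≥ 25/30 = 5/6.
Both must hold, so the binding constraint is the North fleet's: ρ ≥ 5/6.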